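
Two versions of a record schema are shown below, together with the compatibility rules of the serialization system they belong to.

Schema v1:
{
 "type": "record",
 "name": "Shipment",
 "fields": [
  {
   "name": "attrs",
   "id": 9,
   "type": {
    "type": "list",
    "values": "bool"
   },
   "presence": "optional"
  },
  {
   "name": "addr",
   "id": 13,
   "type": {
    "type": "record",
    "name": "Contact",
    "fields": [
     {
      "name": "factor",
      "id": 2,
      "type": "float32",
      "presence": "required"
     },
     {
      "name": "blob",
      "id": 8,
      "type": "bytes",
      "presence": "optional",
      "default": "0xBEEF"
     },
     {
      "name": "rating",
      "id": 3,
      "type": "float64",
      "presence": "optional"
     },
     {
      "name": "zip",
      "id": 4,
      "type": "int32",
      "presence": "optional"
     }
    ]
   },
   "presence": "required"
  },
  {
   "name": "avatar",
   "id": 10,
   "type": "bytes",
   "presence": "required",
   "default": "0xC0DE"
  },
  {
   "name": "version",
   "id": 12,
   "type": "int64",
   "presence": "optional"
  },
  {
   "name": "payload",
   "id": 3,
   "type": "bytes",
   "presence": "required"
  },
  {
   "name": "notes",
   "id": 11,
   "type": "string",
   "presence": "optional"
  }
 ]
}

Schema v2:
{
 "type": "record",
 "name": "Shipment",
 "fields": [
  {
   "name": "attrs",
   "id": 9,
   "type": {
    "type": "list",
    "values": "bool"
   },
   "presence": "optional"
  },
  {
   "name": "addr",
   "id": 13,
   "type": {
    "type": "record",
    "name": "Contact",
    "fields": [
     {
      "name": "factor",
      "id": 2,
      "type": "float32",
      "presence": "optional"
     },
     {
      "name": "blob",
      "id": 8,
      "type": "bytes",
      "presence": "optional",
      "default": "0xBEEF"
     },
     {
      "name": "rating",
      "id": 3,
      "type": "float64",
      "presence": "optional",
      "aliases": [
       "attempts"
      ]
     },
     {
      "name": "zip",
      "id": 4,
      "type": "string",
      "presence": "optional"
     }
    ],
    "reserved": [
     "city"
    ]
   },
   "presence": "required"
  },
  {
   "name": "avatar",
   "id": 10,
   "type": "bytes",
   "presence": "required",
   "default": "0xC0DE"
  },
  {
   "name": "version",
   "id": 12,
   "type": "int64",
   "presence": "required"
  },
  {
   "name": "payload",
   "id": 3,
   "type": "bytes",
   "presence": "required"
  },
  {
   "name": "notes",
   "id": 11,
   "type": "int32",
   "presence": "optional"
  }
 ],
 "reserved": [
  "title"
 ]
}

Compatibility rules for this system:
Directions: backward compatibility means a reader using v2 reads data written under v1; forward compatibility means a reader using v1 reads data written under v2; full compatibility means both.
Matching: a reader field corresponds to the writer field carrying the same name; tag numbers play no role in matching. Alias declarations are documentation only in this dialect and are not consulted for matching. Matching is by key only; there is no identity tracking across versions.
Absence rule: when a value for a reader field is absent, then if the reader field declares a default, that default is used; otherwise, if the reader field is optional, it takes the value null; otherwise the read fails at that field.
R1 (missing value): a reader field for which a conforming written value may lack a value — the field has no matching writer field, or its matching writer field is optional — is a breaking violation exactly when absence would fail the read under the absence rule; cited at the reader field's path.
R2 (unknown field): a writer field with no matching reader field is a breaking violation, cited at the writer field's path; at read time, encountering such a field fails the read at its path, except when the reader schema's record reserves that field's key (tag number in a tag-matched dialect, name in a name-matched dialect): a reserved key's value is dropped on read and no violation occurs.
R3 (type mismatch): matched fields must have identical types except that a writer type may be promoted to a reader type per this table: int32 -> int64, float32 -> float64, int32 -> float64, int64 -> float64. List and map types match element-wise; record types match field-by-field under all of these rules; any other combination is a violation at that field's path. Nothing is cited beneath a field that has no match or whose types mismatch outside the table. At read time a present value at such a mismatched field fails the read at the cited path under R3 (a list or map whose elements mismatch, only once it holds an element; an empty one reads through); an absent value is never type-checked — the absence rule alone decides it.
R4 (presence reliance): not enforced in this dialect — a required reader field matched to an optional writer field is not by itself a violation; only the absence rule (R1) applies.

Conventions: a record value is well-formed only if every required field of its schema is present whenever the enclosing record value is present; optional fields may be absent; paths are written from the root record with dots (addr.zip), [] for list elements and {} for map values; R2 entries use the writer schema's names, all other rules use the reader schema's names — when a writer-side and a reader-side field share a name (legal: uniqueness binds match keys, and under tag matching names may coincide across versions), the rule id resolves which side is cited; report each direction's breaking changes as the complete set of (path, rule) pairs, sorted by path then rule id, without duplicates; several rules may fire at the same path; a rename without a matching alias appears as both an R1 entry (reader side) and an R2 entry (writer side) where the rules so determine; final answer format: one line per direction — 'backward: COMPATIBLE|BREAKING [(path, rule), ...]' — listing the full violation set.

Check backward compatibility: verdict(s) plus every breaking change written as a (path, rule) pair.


backward: BREAKING [(addr.zip, R3), (notes, R3), (version, R1)]

each type pair in Shipment: writer, then reader
backward analysis of Shipment with v2 as reader and v1 as writer:
  list<bool> -> list<bool>, writer optional: attrs aligns to attrs
  Contact -> Contact, writer required: addr aligns to addr
  bytes -> bytes, writer required: avatar aligns to avatar
  int64 -> int64, writer optional: version aligns to version
  bytes -> bytes, writer required: payload aligns to payload
  string -> int32, writer optional: notes aligns to notes
  float32 -> float32, writer required: addr.factor aligns to addr.factor
  bytes -> bytes, writer optional: addr.blob aligns to addr.blob
  float64 -> float64, writer optional: addr.rating aligns to addr.rating
  int32 -> string, writer optional: addr.zip aligns to addr.zip
  R3 fires at addr.zip
  R3 fires at notes
  R1 fires at version
  => backward verdict for Shipment: BREAKING, 3 violation(s)
checking off the Shipment differences that do not matter here:
  field factor in record Contact: required changed to optional -> affects forward compatibility only, which is not asked


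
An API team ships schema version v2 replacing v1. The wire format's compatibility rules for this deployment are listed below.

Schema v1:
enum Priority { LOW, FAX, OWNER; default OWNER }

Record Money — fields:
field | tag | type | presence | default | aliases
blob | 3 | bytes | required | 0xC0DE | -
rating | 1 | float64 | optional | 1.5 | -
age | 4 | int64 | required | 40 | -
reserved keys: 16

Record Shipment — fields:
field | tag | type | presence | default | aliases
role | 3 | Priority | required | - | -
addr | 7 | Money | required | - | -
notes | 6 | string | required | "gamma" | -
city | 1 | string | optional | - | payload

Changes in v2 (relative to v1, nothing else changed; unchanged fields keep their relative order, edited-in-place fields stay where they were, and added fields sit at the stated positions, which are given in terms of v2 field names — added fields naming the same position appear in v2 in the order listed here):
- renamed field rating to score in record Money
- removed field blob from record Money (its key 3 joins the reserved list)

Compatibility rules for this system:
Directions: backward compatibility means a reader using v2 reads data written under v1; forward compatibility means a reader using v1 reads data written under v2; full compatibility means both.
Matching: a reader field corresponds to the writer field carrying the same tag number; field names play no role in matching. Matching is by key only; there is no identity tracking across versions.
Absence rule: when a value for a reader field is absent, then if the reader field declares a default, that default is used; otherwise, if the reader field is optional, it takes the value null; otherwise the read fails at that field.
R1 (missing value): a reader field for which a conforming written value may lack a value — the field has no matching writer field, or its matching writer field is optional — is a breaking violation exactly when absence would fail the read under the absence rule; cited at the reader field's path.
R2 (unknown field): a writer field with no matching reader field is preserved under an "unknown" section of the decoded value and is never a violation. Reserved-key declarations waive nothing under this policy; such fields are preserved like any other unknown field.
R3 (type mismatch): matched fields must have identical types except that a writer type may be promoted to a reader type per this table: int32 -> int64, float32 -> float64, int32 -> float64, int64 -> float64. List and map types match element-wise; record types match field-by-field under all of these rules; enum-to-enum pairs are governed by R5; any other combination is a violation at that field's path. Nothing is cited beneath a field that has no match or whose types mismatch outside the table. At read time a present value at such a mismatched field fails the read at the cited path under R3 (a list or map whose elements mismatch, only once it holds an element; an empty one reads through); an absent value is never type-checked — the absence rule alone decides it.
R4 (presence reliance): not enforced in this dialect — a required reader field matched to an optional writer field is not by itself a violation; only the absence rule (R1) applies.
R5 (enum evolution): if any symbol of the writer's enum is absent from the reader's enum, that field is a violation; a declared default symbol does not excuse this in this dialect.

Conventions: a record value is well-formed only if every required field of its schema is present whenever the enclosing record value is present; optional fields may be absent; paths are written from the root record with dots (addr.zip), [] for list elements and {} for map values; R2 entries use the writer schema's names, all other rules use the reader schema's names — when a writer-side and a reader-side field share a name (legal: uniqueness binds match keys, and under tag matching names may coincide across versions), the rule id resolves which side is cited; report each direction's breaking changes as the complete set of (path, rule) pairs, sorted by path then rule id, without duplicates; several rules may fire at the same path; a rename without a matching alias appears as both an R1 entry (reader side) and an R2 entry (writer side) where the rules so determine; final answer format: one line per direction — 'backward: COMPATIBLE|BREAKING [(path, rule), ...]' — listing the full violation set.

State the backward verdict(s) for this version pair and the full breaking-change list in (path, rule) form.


each type pair in Shipment: writer, then reader
checking backward for Shipment: reader v2 against writer v1:
  role: Priority -> Priority, writer required; from role
  addr: Money -> Money, writer required; from addr
  notes: string -> string, writer required; from notes
  city: string -> string, writer optional; from city
  addr.score: float64 -> float64, writer optional; from addr.rating
  addr.age: int64 -> int64, writer required; from addr.age
  addr.blob (writer side), unknown to reader
  => backward: COMPATIBLE
checking off the Shipment differences that do not matter here:
  renamed field rating to score in record Money -> inert for the asked Shipment verdict: nothing fires
  removed field blob from record Money (its key 3 joins the reserved list) -> inert for the asked Shipment verdict: nothing fires

backward: COMPATIBLE []


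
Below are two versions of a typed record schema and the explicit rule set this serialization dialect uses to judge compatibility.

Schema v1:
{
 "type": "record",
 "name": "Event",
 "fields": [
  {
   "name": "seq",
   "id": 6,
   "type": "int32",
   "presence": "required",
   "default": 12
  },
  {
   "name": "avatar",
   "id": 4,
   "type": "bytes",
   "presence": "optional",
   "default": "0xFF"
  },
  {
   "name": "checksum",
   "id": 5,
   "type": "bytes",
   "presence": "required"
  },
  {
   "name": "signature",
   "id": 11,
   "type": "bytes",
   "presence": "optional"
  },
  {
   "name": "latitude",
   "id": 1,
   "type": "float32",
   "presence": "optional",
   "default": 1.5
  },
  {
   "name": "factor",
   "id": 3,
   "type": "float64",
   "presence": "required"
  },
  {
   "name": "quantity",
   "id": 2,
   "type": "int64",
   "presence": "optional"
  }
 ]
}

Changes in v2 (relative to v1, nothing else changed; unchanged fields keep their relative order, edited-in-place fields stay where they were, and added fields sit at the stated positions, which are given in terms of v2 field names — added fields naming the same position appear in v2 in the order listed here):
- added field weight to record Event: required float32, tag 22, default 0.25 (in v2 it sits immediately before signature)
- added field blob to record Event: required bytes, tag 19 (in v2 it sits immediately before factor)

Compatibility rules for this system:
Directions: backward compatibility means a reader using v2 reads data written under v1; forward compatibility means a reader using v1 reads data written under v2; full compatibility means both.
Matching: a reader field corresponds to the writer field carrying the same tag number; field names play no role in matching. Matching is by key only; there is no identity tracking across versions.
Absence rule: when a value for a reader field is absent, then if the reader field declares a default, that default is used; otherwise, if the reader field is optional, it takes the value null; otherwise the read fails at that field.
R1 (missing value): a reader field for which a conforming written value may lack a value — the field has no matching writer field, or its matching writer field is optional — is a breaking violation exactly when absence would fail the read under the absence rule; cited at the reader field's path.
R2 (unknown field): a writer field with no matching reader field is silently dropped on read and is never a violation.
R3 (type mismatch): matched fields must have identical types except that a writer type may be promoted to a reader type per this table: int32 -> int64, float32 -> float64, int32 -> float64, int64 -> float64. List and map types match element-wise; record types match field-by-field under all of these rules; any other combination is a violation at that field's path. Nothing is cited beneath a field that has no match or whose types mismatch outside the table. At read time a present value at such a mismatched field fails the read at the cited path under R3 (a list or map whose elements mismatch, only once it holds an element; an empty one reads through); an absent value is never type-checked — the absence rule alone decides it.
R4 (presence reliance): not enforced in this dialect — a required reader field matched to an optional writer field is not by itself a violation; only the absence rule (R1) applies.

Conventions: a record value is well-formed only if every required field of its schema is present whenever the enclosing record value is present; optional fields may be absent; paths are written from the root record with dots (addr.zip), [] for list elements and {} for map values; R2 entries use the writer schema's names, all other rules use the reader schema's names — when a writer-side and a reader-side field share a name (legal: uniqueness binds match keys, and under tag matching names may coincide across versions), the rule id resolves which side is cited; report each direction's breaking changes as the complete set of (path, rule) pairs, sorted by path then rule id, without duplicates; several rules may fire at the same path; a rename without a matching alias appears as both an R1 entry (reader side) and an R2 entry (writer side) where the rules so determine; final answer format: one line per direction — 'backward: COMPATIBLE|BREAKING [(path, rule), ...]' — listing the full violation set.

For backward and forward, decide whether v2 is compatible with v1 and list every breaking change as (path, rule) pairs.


the writer's type comes first in each Event pair
backward pass over Event, reader schema v2, writer schema v1:
  int32 -> int32, writer required: seq aligns to seq
  bytes -> bytes, writer optional: avatar aligns to avatar
  bytes -> bytes, writer required: checksum aligns to checksum
  no writer field matches reader weight
  bytes -> bytes, writer optional: signature aligns to signature
  float32 -> float32, writer optional: latitude aligns to latitude
  no writer field matches reader blob
  float64 -> float64, writer required: factor aligns to factor
  int64 -> int64, writer optional: quantity aligns to quantity
  breaking: (blob, R1)
  => 1 violation(s): backward is BREAKING for Event
forward pass over Event, reader schema v1, writer schema v2:
  int32 -> int32, writer required: seq aligns to seq
  bytes -> bytes, writer optional: avatar aligns to avatar
  bytes -> bytes, writer required: checksum aligns to checksum
  bytes -> bytes, writer optional: signature aligns to signature
  float32 -> float32, writer optional: latitude aligns to latitude
  float64 -> float64, writer required: factor aligns to factor
  int64 -> int64, writer optional: quantity aligns to quantity
  writer field weight has no reader counterpart
  writer field blob has no reader counterpart
  nothing fires on Event: forward is COMPATIBLE

backward: BREAKING [(blob, R1)]; forward: COMPATIBLE []


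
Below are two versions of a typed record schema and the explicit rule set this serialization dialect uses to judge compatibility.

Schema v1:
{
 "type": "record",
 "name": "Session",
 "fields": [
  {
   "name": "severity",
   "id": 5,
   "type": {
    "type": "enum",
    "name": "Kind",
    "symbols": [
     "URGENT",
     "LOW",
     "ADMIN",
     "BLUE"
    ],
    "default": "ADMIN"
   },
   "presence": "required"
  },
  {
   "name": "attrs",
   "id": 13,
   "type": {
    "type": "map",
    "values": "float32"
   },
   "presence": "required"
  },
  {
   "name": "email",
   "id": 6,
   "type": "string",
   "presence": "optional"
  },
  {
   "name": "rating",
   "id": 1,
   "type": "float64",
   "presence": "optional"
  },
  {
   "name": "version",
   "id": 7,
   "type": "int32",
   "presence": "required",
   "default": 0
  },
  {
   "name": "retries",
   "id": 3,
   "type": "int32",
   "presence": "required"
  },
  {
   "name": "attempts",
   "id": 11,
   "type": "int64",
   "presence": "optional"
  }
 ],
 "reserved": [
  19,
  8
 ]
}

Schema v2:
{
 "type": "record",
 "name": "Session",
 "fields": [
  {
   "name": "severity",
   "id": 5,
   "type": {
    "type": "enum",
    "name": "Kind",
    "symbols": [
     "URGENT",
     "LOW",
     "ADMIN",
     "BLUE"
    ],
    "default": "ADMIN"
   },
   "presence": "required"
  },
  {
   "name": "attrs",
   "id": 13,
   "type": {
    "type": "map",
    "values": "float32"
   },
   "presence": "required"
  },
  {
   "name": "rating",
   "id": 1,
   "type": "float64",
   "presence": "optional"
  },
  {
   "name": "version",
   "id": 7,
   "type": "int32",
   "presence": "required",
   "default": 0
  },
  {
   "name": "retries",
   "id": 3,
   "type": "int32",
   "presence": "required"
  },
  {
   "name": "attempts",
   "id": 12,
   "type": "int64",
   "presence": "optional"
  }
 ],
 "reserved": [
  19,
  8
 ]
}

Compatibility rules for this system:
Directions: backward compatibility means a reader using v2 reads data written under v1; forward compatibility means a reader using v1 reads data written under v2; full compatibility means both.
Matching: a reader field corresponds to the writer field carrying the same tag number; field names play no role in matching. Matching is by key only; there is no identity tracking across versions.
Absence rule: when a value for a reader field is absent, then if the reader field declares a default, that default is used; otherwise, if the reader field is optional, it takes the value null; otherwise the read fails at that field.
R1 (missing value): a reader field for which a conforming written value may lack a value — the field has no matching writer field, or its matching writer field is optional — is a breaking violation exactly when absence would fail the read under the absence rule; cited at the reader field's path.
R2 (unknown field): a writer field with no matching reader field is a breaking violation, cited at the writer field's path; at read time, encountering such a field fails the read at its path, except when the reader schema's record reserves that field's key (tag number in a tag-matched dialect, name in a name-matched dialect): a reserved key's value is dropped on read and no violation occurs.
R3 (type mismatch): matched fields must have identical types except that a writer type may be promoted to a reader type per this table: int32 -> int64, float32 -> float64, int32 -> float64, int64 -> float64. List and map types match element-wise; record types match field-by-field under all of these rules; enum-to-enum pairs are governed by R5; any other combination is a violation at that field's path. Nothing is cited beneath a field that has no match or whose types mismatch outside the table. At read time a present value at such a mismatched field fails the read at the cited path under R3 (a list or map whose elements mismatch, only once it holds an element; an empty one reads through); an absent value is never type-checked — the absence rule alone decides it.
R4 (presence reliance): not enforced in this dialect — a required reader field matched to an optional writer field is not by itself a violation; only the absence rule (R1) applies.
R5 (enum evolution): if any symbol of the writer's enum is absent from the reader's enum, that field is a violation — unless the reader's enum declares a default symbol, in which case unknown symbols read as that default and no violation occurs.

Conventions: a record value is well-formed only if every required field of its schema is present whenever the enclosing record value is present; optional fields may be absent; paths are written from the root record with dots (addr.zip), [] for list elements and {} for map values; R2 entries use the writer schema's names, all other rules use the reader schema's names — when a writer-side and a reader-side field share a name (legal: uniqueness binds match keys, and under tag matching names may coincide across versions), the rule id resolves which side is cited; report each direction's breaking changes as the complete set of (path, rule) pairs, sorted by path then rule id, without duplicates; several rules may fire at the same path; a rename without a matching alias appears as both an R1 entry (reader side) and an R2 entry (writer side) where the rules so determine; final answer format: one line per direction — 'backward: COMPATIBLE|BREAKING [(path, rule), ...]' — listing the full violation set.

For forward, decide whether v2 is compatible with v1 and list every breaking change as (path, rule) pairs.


each type pair in Session: writer, then reader
forward pass over Session, reader schema v1, writer schema v2:
  writer required, Kind -> Kind: reader severity maps from writer severity
  writer required, map<string, float32> -> map<string, float32>: reader attrs maps from writer attrs
  email: no writer-side match
  writer optional, float64 -> float64: reader rating maps from writer rating
  writer required, int32 -> int32: reader version maps from writer version
  writer required, int32 -> int32: reader retries maps from writer retries
  attempts: no writer-side match
  leftover writer field: attempts
  R2 fires at attempts
  => forward verdict for Session: BREAKING, 1 violation(s)
checking off the Session differences that do not matter here:
  removed field email from record Session -> affects backward compatibility only, which is not asked

forward: BREAKING [(attempts, R2)]


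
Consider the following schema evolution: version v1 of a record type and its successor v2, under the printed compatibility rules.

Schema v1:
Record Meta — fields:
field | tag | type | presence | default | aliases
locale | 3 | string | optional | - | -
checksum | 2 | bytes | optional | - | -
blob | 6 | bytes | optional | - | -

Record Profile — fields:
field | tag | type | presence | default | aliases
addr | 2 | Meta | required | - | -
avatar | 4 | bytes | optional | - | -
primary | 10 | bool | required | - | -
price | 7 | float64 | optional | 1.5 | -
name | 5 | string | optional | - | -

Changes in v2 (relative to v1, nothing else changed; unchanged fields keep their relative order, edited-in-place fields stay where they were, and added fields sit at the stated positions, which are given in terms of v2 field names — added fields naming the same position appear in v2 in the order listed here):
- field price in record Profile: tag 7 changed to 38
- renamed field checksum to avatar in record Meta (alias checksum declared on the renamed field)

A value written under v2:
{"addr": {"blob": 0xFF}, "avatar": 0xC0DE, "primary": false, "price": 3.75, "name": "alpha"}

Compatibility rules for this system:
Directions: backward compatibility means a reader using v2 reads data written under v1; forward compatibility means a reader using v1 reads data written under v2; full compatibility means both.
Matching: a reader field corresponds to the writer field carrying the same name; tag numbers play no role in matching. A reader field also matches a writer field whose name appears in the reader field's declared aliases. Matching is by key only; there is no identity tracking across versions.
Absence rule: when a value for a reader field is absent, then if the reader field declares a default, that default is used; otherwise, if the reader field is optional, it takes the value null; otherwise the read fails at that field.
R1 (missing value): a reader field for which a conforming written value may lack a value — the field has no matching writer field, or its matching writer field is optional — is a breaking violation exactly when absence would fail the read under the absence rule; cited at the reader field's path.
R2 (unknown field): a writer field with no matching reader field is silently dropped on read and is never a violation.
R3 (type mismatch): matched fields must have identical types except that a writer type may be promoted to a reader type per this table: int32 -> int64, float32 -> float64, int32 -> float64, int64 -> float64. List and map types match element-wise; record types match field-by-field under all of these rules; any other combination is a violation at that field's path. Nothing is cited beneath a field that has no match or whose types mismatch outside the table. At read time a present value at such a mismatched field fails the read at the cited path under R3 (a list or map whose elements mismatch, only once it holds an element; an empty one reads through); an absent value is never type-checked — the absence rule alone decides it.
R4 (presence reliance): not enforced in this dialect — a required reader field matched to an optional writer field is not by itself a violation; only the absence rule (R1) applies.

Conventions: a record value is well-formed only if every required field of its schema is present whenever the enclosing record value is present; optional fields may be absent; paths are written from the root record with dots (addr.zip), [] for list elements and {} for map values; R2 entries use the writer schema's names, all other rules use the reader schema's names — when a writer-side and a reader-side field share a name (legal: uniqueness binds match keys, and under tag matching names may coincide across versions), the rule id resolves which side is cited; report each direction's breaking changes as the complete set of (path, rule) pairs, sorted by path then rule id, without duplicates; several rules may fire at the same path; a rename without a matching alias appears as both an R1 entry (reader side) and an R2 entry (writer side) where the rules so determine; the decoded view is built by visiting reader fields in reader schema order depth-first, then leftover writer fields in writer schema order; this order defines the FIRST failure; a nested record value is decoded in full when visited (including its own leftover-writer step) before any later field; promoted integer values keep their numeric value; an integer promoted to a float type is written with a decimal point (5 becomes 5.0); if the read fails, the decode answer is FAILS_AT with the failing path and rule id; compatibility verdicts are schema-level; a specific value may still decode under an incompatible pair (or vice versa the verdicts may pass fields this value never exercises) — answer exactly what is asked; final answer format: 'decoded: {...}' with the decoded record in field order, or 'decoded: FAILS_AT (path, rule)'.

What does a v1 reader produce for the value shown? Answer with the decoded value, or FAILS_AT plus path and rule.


decoded: {"addr": {"locale": null, "checksum": null, "blob": 0xFF}, "avatar": 0xC0DE, "primary": false, "price": 3.75, "name": "alpha"}

in Profile below, arrows point writer -> reader
decoding the Profile value with the v1 reader:
  addr.locale := null (absent, optional -> null)
  addr.checksum := null (absent, optional -> null)
  addr.blob := 0xFF
  avatar := 0xC0DE
  primary := false
  price := 3.75
  name := "alpha"
  => decoded: {"addr": {"locale": null, "checksum": null, "blob": 0xFF}, "avatar": 0xC0DE, "primary": false, "price": 3.75, "name": "alpha"}
remaining Profile differences; none change what is asked:
  field price in record Profile: tag 7 changed to 38 -> inert under this dialect — no rule fires on Profile and the result does not move
  renamed field checksum to avatar in record Meta (alias checksum declared on the renamed field) -> inert under this dialect — no rule fires on Profile and the result does not move


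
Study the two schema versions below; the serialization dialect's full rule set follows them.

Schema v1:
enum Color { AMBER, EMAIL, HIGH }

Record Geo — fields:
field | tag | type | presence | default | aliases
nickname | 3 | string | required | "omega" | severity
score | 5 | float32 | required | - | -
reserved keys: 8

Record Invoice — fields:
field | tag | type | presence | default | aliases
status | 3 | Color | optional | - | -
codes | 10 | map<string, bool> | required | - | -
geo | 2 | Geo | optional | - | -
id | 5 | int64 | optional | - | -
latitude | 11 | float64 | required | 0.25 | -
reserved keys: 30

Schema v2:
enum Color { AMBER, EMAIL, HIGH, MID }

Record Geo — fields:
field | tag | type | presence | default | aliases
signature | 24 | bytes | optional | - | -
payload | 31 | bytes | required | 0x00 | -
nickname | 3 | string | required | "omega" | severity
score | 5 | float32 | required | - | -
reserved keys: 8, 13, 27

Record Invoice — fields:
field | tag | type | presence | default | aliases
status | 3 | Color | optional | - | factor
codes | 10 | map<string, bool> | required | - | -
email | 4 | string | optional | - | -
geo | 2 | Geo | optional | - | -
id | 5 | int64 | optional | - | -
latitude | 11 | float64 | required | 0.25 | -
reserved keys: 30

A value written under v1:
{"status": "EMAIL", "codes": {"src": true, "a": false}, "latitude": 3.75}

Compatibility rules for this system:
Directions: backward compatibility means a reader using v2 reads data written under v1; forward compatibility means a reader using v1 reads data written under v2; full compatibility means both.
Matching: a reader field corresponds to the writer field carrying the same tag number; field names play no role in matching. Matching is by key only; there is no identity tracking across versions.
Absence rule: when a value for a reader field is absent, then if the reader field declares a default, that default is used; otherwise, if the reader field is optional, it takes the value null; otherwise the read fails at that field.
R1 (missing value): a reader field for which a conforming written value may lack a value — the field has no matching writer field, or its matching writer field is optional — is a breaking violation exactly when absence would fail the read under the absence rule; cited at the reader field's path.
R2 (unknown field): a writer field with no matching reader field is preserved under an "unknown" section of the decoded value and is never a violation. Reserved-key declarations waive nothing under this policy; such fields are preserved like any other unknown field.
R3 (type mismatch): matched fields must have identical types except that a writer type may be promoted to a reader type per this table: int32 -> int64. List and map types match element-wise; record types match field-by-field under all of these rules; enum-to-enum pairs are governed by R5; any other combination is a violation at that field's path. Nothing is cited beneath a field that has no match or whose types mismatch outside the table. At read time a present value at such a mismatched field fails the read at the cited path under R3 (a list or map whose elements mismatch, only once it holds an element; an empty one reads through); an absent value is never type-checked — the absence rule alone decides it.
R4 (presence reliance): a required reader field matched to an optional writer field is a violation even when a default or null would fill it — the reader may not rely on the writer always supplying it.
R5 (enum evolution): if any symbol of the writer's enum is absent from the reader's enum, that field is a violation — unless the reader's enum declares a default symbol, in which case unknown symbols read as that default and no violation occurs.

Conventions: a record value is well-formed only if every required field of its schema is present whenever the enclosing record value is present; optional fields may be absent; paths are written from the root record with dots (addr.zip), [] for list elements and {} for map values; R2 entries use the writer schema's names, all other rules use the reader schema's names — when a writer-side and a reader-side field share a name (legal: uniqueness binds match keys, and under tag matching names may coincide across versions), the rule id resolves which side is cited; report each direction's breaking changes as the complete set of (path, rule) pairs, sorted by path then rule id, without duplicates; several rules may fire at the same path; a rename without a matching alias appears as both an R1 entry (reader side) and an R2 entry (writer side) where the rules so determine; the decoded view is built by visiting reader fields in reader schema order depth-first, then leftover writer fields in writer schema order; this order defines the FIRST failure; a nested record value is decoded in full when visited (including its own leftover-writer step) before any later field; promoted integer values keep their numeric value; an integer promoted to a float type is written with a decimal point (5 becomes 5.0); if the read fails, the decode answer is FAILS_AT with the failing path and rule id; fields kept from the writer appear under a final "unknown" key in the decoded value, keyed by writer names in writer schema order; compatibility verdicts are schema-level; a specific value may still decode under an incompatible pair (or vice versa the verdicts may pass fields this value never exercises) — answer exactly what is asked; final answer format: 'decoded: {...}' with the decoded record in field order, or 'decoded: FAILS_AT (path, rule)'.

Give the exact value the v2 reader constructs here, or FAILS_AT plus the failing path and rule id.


in Invoice below, arrows point writer -> reader
decode (reader v2):
  status := "EMAIL"
  codes := {"src": true, "a": false}
  email := null (missing; optional => null)
  geo := null (missing; optional => null)
  id := null (missing; optional => null)
  latitude := 3.75
  => decoded: {"status": "EMAIL", "codes": {"src": true, "a": false}, "email": null, "geo": null, "id": null, "latitude": 3.75}
the other Invoice changes do not affect what is asked:
  added field payload to record Geo: required bytes, tag 31, default 0x00 (in v2 it sits immediately before nickname) -> triggers nothing under the printed rules; the Invoice answer is the same either way
  enum Color (field status in record Invoice): symbol MID added -> affects the rule determinations only; this particular Invoice value decodes identically
  added field signature to record Geo: optional bytes, tag 24 (in v2 it sits immediately before nickname) -> triggers nothing under the printed rules; the Invoice answer is the same either way

decoded: {"status": "EMAIL", "codes": {"src": true, "a": false}, "email": null, "geo": null, "id": null, "latitude": 3.75}


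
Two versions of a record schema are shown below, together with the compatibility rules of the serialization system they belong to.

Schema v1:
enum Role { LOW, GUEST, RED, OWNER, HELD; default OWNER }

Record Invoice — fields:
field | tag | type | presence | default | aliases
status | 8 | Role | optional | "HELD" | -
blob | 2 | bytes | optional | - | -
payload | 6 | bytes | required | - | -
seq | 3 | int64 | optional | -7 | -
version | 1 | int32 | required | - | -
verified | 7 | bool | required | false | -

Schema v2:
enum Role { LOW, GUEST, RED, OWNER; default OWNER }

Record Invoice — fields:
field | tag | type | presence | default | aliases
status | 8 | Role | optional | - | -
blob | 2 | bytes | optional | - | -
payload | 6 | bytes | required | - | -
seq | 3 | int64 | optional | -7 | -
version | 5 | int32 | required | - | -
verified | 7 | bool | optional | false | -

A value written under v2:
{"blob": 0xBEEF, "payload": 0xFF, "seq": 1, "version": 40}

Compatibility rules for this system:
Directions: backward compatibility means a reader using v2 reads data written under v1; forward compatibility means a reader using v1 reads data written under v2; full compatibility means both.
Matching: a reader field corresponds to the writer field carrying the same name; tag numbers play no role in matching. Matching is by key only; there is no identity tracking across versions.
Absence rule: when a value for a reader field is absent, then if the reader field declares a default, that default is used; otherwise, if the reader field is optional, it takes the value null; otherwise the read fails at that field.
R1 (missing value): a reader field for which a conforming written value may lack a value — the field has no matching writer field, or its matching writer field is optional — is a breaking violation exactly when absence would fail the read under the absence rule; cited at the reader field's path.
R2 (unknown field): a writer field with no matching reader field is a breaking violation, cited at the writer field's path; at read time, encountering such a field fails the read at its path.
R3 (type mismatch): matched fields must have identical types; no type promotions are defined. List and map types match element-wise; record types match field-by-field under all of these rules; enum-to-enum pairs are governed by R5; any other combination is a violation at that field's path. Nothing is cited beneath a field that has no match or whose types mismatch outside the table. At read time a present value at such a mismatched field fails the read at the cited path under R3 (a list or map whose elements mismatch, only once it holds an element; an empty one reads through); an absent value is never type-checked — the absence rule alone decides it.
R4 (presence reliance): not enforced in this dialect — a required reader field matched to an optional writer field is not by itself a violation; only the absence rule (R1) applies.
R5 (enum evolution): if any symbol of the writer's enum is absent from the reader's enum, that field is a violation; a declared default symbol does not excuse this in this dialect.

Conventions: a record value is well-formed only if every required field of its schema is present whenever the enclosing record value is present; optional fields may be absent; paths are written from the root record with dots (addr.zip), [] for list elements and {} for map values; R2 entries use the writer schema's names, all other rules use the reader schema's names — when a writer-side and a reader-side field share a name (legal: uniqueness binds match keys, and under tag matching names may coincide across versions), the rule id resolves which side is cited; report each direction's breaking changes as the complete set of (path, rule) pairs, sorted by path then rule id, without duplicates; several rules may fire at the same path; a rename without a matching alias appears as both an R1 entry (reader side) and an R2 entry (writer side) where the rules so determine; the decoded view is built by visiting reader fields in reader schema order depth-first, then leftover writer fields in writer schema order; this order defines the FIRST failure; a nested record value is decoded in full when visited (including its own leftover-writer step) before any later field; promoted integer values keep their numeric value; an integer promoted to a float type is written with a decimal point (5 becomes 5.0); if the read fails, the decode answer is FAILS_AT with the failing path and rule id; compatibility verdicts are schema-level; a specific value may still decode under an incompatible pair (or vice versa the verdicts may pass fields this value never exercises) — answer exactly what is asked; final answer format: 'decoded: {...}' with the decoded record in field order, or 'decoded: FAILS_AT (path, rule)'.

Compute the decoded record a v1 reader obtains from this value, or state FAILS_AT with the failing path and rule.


each type pair in Invoice: writer, then reader
decode walk for Invoice under reader schema v1:
  status := "HELD" (missing; default applied)
  blob := 0xBEEF
  payload := 0xFF
  seq := 1
  version := 40
  verified := false (missing; default applied)
  => decoded: {"status": "HELD", "blob": 0xBEEF, "payload": 0xFF, "seq": 1, "version": 40, "verified": false}
the other Invoice changes do not affect what is asked:
  enum Role (field status in record Invoice): symbol HELD removed (the field default referencing it is cleared) -> matters for Invoice compatibility verdicts, not for this value's decode
  field version in record Invoice: tag 1 changed to 5 -> fires no rule on Invoice under this dialect and leaves the result unchanged
  field verified in record Invoice: required changed to optional -> fires no rule on Invoice under this dialect and leaves the result unchanged

decoded: {"status": "HELD", "blob": 0xBEEF, "payload": 0xFF, "seq": 1, "version": 40, "verified": false}
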